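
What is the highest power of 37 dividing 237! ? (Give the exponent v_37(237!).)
v_37(237!) = 6

Legendre's formula: v_p(n!) = Σ_{k ≥ 1} ⌊n / p^k⌋. For p = 37, n = 237, the terms are:
  ⌊237/37^1⌋ = ⌊237/37⌋ = 6
(the next term ⌊237/37^2⌋ = 0, terminating the sum). Summing: v_37(237!) = 6 = 6.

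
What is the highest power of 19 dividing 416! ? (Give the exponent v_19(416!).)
v_19(416!) = 22

Legendre's formula: v_p(n!) = Σ_{k ≥ 1} ⌊n / p^k⌋. For p = 19, n = 416, the terms are:
  ⌊416/19^1⌋ = ⌊416/19⌋ = 21
  ⌊416/19^2⌋ = ⌊416/361⌋ = 1
(the next term ⌊416/19^3⌋ = 0, terminating the sum). Summing: v_19(416!) = 21 + 1 = 22.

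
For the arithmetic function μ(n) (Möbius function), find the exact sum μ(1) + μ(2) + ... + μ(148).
Σ_{n ≤ 148} μ(n) = 1

Compute μ(n) for each 1 ≤ n ≤ 148: μ(1) = 1, μ(2) = -1, μ(3) = -1, μ(4) = 0, μ(5) = -1, μ(6) = 1, μ(7) = -1, μ(8) = 0, μ(9) = 0, μ(10) = 1, μ(11) = -1, μ(12) = 0, μ(13) = -1, μ(14) = 1, μ(15) = 1, μ(16) = 0, μ(17) = -1, μ(18) = 0, μ(19) = -1, μ(20) = 0, μ(21) = 1, μ(22) = 1, μ(23) = -1, μ(24) = 0, μ(25) = 0, μ(26) = 1, μ(27) = 0, μ(28) = 0, μ(29) = -1, μ(30) = -1, μ(31) = -1, μ(32) = 0, μ(33) = 1, μ(34) = 1, μ(35) = 1, μ(36) = 0, μ(37) = -1, μ(38) = 1, μ(39) = 1, μ(40) = 0, μ(41) = -1, μ(42) = -1, μ(43) = -1, μ(44) = 0, μ(45) = 0, μ(46) = 1, μ(47) = -1, μ(48) = 0, μ(49) = 0, μ(50) = 0, μ(51) = 1, μ(52) = 0, μ(53) = -1, μ(54) = 0, μ(55) = 1, μ(56) = 0, μ(57) = 1, μ(58) = 1, μ(59) = -1, μ(60) = 0, μ(61) = -1, μ(62) = 1, μ(63) = 0, μ(64) = 0, μ(65) = 1, μ(66) = -1, μ(67) = -1, μ(68) = 0, μ(69) = 1, μ(70) = -1, μ(71) = -1, μ(72) = 0, μ(73) = -1, μ(74) = 1, μ(75) = 0, μ(76) = 0, μ(77) = 1, μ(78) = -1, μ(79) = -1, μ(80) = 0, μ(81) = 0, μ(82) = 1, μ(83) = -1, μ(84) = 0, μ(85) = 1, μ(86) = 1, μ(87) = 1, μ(88) = 0, μ(89) = -1, μ(90) = 0, μ(91) = 1, μ(92) = 0, μ(93) = 1, μ(94) = 1, μ(95) = 1, μ(96) = 0, μ(97) = -1, μ(98) = 0, μ(99) = 0, μ(100) = 0, μ(101) = -1, μ(102) = -1, μ(103) = -1, μ(104) = 0, μ(105) = -1, μ(106) = 1, μ(107) = -1, μ(108) = 0, μ(109) = -1, μ(110) = -1, μ(111) = 1, μ(112) = 0, μ(113) = -1, μ(114) = -1, μ(115) = 1, μ(116) = 0, μ(117) = 0, μ(118) = 1, μ(119) = 1, μ(120) = 0, μ(121) = 0, μ(122) = 1, μ(123) = 1, μ(124) = 0, μ(125) = 0, μ(126) = 0, μ(127) = -1, μ(128) = 0, μ(129) = 1, μ(130) = -1, μ(131) = -1, μ(132) = 0, μ(133) = 1, μ(134) = 1, μ(135) = 0, μ(136) = 0, μ(137) = -1, μ(138) = -1, μ(139) = -1, μ(140) = 0, μ(141) = 1, μ(142) = 1, μ(143) = 1, μ(144) = 0, μ(145) = 1, μ(146) = 1, μ(147) = 0, μ(148) = 0. Summing all 148 values: 1. (Mertens function M(x) = Σ_{n ≤ x} μ(n); on average M(x) should be small (PNT ⟺ M(x) = o(x)).)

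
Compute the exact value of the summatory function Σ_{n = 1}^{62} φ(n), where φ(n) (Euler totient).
Σ_{n ≤ 62} φ(n) = 1192

Compute φ(n) for each 1 ≤ n ≤ 62: φ(1) = 1, φ(2) = 1, φ(3) = 2, φ(4) = 2, φ(5) = 4, φ(6) = 2, φ(7) = 6, φ(8) = 4, φ(9) = 6, φ(10) = 4, φ(11) = 10, φ(12) = 4, φ(13) = 12, φ(14) = 6, φ(15) = 8, φ(16) = 8, φ(17) = 16, φ(18) = 6, φ(19) = 18, φ(20) = 8, φ(21) = 12, φ(22) = 10, φ(23) = 22, φ(24) = 8, φ(25) = 20, φ(26) = 12, φ(27) = 18, φ(28) = 12, φ(29) = 28, φ(30) = 8, φ(31) = 30, φ(32) = 16, φ(33) = 20, φ(34) = 16, φ(35) = 24, φ(36) = 12, φ(37) = 36, φ(38) = 18, φ(39) = 24, φ(40) = 16, φ(41) = 40, φ(42) = 12, φ(43) = 42, φ(44) = 20, φ(45) = 24, φ(46) = 22, φ(47) = 46, φ(48) = 16, φ(49) = 42, φ(50) = 20, φ(51) = 32, φ(52) = 24, φ(53) = 52, φ(54) = 18, φ(55) = 40, φ(56) = 24, φ(57) = 36, φ(58) = 28, φ(59) = 58, φ(60) = 16, φ(61) = 60, φ(62) = 30. Summing all 62 values: 1192. (Average order: Σ_{n ≤ x} φ(n) ~ (3/π²) x². For x = 62, (3/π²)·62² ≈ 1168.44.)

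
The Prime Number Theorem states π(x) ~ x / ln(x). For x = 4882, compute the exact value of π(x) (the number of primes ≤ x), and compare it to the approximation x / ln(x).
π(4882) = 653;  x/ln(x) ≈ 574.81;  relative error ≈ 11.97%.

Directly count primes up to 4882: π(4882) = 653. The PNT approximation gives 4882/ln(4882) ≈ 4882/8.49331 ≈ 574.81. Relative error (π(x) − x/ln(x)) / π(x) ≈ 11.97%; the approximation is known to undercount slightly (Li(x) is a better estimate).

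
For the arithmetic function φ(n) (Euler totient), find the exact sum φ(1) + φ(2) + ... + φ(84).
Σ_{n ≤ 84} φ(n) = 2166

Compute φ(n) for each 1 ≤ n ≤ 84: φ(1) = 1, φ(2) = 1, φ(3) = 2, φ(4) = 2, φ(5) = 4, φ(6) = 2, φ(7) = 6, φ(8) = 4, φ(9) = 6, φ(10) = 4, φ(11) = 10, φ(12) = 4, φ(13) = 12, φ(14) = 6, φ(15) = 8, φ(16) = 8, φ(17) = 16, φ(18) = 6, φ(19) = 18, φ(20) = 8, φ(21) = 12, φ(22) = 10, φ(23) = 22, φ(24) = 8, φ(25) = 20, φ(26) = 12, φ(27) = 18, φ(28) = 12, φ(29) = 28, φ(30) = 8, φ(31) = 30, φ(32) = 16, φ(33) = 20, φ(34) = 16, φ(35) = 24, φ(36) = 12, φ(37) = 36, φ(38) = 18, φ(39) = 24, φ(40) = 16, φ(41) = 40, φ(42) = 12, φ(43) = 42, φ(44) = 20, φ(45) = 24, φ(46) = 22, φ(47) = 46, φ(48) = 16, φ(49) = 42, φ(50) = 20, φ(51) = 32, φ(52) = 24, φ(53) = 52, φ(54) = 18, φ(55) = 40, φ(56) = 24, φ(57) = 36, φ(58) = 28, φ(59) = 58, φ(60) = 16, φ(61) = 60, φ(62) = 30, φ(63) = 36, φ(64) = 32, φ(65) = 48, φ(66) = 20, φ(67) = 66, φ(68) = 32, φ(69) = 44, φ(70) = 24, φ(71) = 70, φ(72) = 24, φ(73) = 72, φ(74) = 36, φ(75) = 40, φ(76) = 36, φ(77) = 60, φ(78) = 24, φ(79) = 78, φ(80) = 32, φ(81) = 54, φ(82) = 40, φ(83) = 82, φ(84) = 24. Summing all 84 values: 2166. (Average order: Σ_{n ≤ x} φ(n) ~ (3/π²) x². For x = 84, (3/π²)·84² ≈ 2144.77.)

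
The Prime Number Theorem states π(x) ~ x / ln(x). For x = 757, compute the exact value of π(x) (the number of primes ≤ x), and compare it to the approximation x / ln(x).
π(757) = 134;  x/ln(x) ≈ 114.19;  relative error ≈ 14.78%.

Directly count primes up to 757: π(757) = 134. The PNT approximation gives 757/ln(757) ≈ 757/6.62936 ≈ 114.19. Relative error (π(x) − x/ln(x)) / π(x) ≈ 14.78%; the approximation is known to undercount slightly (Li(x) is a better estimate).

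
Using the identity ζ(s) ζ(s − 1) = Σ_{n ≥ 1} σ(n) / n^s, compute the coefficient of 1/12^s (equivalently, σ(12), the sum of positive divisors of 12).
σ(12) = 28

In the product (Σ m^0/m^s)(Σ k / k^s) = Σ (Σ_{d | n} d) / n^s, the coefficient of 1/n^s is σ(n) = Σ_{d | n} d. For n = 12, divisors are [1, 2, 3, 4, 6, 12]; summing: σ(12) = 28.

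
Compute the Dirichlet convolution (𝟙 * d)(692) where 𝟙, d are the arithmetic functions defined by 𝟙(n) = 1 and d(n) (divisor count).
(𝟙 * d)(692) = 18

Divisors of 692: [1, 2, 4, 173, 346, 692]. For each d | 692:
  d = 1: 𝟙(1) · d(692/1) = 1 · 6 = 6
  d = 2: 𝟙(2) · d(692/2) = 1 · 4 = 4
  d = 4: 𝟙(4) · d(692/4) = 1 · 2 = 2
  d = 173: 𝟙(173) · d(692/173) = 1 · 3 = 3
  d = 346: 𝟙(346) · d(692/346) = 1 · 2 = 2
  d = 692: 𝟙(692) · d(692/692) = 1 · 1 = 1
Summing: (𝟙 * d)(692) = 6 + 4 + 2 + 3 + 2 + 1 = 18.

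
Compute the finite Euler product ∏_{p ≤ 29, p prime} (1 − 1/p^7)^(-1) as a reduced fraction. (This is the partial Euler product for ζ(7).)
∏ = 20189988207350348919037978304364860886791127062160383015625/20022812195570168466484427140768180765465562977446282025216

The primes p ≤ 29 are [2, 3, 5, 7, 11, 13, 17, 19, 23, 29]. For each prime, (1 − 1/p^7)^(-1) = p^7 / (p^7 − 1). The product is (1 − 1/2^7)^(-1), (1 − 1/3^7)^(-1), (1 − 1/5^7)^(-1), (1 − 1/7^7)^(-1), (1 − 1/11^7)^(-1), (1 − 1/13^7)^(-1), (1 − 1/17^7)^(-1), (1 − 1/19^7)^(-1), (1 − 1/23^7)^(-1), (1 − 1/29^7)^(-1) = ∏ p^7 / (p^7 − 1) = 20189988207350348919037978304364860886791127062160383015625/20022812195570168466484427140768180765465562977446282025216.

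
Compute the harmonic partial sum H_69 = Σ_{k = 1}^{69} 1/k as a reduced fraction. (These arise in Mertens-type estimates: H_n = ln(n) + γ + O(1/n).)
H_69 = 42409610330030873613929048033/8801320137209899102584580800

Direct summation: H_69 = 1 + 1/2 + ... + 1/69. The least common denominator is lcm(1, ..., 69) = 79211881234889091923261227200; over this denominator the numerator is 79211881234889091923261227200 + 39605940617444545961630613600 + 26403960411629697307753742400 + 19802970308722272980815306800 + 15842376246977818384652245440 + 13201980205814848653876871200 + 11315983033555584560465889600 + 9901485154361136490407653400 + 8801320137209899102584580800 + 7921188123488909192326122720 + 7201080112262644720296475200 + 6600990102907424326938435600 + 6093221633453007071020094400 + 5657991516777792280232944800 + 5280792082325939461550748480 + 4950742577180568245203826700 + 4659522425581711289603601600 + 4400660068604949551292290400 + 4169046380783636417013748800 + 3960594061744454596163061360 + 3771994344518528186821963200 + 3600540056131322360148237600 + 3443994836299525735793966400 + 3300495051453712163469217800 + 3168475249395563676930449088 + 3046610816726503535510047200 + 2933773379069966367528193600 + 2828995758388896140116472400 + 2731444180513416962871076800 + 2640396041162969730775374240 + 2555221975319002965266491200 + 2475371288590284122601913350 + 2400360037420881573432158400 + 2329761212790855644801800800 + 2263196606711116912093177920 + 2200330034302474775646145200 + 2140861654997002484412465600 + 2084523190391818208506874400 + 2031073877817669023673364800 + 1980297030872227298081530680 + 1931997103289977851786859200 + 1885997172259264093410981600 + 1842136772904397486587470400 + 1800270028065661180074118800 + 1760264027441979820516916160 + 1721997418149762867896983200 + 1685359175210406211133217600 + 1650247525726856081734608900 + 1616569004793654937209412800 + 1584237624697781838465224544 + 1553174141860570429867867200 + 1523305408363251767755023600 + 1494563796884699847608702400 + 1466886689534983183764096800 + 1440216022452528944059295040 + 1414497879194448070058236200 + 1389682126927878805671249600 + 1365722090256708481435538400 + 1342574258218459185140020800 + 1320198020581484865387687120 + 1298555430080149047922315200 + 1277610987659501482633245600 + 1257331448172842728940654400 + 1237685644295142061300956675 + 1218644326690601414204018880 + 1200180018710440786716079200 + 1182266884102822267511361600 + 1164880606395427822400900400 + 1147998278766508578597988800 = 381686492970277862525361432297, so H_69 = 381686492970277862525361432297/79211881234889091923261227200; reducing by gcd(381686492970277862525361432297, 79211881234889091923261227200) = 9 gives 42409610330030873613929048033/8801320137209899102584580800 ≈ 4.81855. (The PNT-adjacent estimate ln(69) + γ ≈ 4.81132 matches within O(1/n).)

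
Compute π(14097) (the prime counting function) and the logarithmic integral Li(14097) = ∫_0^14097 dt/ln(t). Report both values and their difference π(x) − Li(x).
π(14097) = 1662;  Li(14097) ≈ 1682.42;  π(x) − Li(x) ≈ -20.42.

Direct count of primes ≤ 14097 gives π(14097) = 1662. Numerical evaluation of the logarithmic integral gives Li(14097) ≈ 1682.42. The difference π(x) − Li(x) ≈ -20.42 is typically negative for small/moderate x (Li(x) overestimates), though Littlewood's theorem shows this sign changes infinitely often.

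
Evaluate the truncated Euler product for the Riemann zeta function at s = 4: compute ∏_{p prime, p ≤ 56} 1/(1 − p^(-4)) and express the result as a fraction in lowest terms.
∏ = 750937919501355467062347671738968589096863062629/693820677147413996973765862820413440000000000000

The primes p ≤ 56 are [2, 3, 5, 7, 11, 13, 17, 19, 23, 29, 31, 37, 41, 43, 47, 53]. For each prime, (1 − 1/p^4)^(-1) = p^4 / (p^4 − 1). The product is (1 − 1/2^4)^(-1), (1 − 1/3^4)^(-1), (1 − 1/5^4)^(-1), (1 − 1/7^4)^(-1), (1 − 1/11^4)^(-1), (1 − 1/13^4)^(-1), (1 − 1/17^4)^(-1), (1 − 1/19^4)^(-1), (1 − 1/23^4)^(-1), (1 − 1/29^4)^(-1), (1 − 1/31^4)^(-1), (1 − 1/37^4)^(-1), (1 − 1/41^4)^(-1), (1 − 1/43^4)^(-1), (1 − 1/47^4)^(-1), (1 − 1/53^4)^(-1) = ∏ p^4 / (p^4 − 1) = 750937919501355467062347671738968589096863062629/693820677147413996973765862820413440000000000000.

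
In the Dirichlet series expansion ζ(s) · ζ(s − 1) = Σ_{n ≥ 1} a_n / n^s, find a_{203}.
σ(203) = 240

In the product (Σ m^0/m^s)(Σ k / k^s) = Σ (Σ_{d | n} d) / n^s, the coefficient of 1/n^s is σ(n) = Σ_{d | n} d. For n = 203, divisors are [1, 7, 29, 203]; summing: σ(203) = 240.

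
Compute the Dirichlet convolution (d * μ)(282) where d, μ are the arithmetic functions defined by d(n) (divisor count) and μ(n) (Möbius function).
(d * μ)(282) = 1

Divisors of 282: [1, 2, 3, 6, 47, 94, 141, 282]. For each d | 282:
  d = 1: d(1) · μ(282/1) = 1 · -1 = -1
  d = 2: d(2) · μ(282/2) = 2 · 1 = 2
  d = 3: d(3) · μ(282/3) = 2 · 1 = 2
  d = 6: d(6) · μ(282/6) = 4 · -1 = -4
  d = 47: d(47) · μ(282/47) = 2 · 1 = 2
  d = 94: d(94) · μ(282/94) = 4 · -1 = -4
  d = 141: d(141) · μ(282/141) = 4 · -1 = -4
  d = 282: d(282) · μ(282/282) = 8 · 1 = 8
Summing: (d * μ)(282) = -1 + 2 + 2 + -4 + 2 + -4 + -4 + 8 = 1.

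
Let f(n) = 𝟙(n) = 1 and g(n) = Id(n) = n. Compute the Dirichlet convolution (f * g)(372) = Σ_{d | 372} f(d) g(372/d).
(𝟙 * Id)(372) = 896

Divisors of 372: [1, 2, 3, 4, 6, 12, 31, 62, 93, 124, 186, 372]. For each d | 372:
  d = 1: 𝟙(1) · Id(372/1) = 1 · 372 = 372
  d = 2: 𝟙(2) · Id(372/2) = 1 · 186 = 186
  d = 3: 𝟙(3) · Id(372/3) = 1 · 124 = 124
  d = 4: 𝟙(4) · Id(372/4) = 1 · 93 = 93
  d = 6: 𝟙(6) · Id(372/6) = 1 · 62 = 62
  d = 12: 𝟙(12) · Id(372/12) = 1 · 31 = 31
  d = 31: 𝟙(31) · Id(372/31) = 1 · 12 = 12
  d = 62: 𝟙(62) · Id(372/62) = 1 · 6 = 6
  d = 93: 𝟙(93) · Id(372/93) = 1 · 4 = 4
  d = 124: 𝟙(124) · Id(372/124) = 1 · 3 = 3
  d = 186: 𝟙(186) · Id(372/186) = 1 · 2 = 2
  d = 372: 𝟙(372) · Id(372/372) = 1 · 1 = 1
Summing: (𝟙 * Id)(372) = 372 + 186 + 124 + 93 + 62 + 31 + 12 + 6 + 4 + 3 + 2 + 1 = 896.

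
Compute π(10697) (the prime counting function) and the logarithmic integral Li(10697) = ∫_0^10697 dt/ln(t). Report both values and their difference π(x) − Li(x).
π(10697) = 1304;  Li(10697) ≈ 1321.53;  π(x) − Li(x) ≈ -17.53.

Direct count of primes ≤ 10697 gives π(10697) = 1304. Numerical evaluation of the logarithmic integral gives Li(10697) ≈ 1321.53. The difference π(x) − Li(x) ≈ -17.53 is typically negative for small/moderate x (Li(x) overestimates), though Littlewood's theorem shows this sign changes infinitely often.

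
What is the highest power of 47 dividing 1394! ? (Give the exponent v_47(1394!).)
v_47(1394!) = 29

Legendre's formula: v_p(n!) = Σ_{k ≥ 1} ⌊n / p^k⌋. For p = 47, n = 1394, the terms are:
  ⌊1394/47^1⌋ = ⌊1394/47⌋ = 29
(the next term ⌊1394/47^2⌋ = 0, terminating the sum). Summing: v_47(1394!) = 29 = 29.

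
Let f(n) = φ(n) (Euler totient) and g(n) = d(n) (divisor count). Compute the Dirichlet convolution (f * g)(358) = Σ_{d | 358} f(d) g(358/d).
(φ * d)(358) = 540

Divisors of 358: [1, 2, 179, 358]. For each d | 358:
  d = 1: φ(1) · d(358/1) = 1 · 4 = 4
  d = 2: φ(2) · d(358/2) = 1 · 2 = 2
  d = 179: φ(179) · d(358/179) = 178 · 2 = 356
  d = 358: φ(358) · d(358/358) = 178 · 1 = 178
Summing: (φ * d)(358) = 4 + 2 + 356 + 178 = 540.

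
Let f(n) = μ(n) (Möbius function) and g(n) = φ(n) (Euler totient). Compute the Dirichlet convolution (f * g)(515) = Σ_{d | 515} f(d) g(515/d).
(μ * φ)(515) = 303

Divisors of 515: [1, 5, 103, 515]. For each d | 515:
  d = 1: μ(1) · φ(515/1) = 1 · 408 = 408
  d = 5: μ(5) · φ(515/5) = -1 · 102 = -102
  d = 103: μ(103) · φ(515/103) = -1 · 4 = -4
  d = 515: μ(515) · φ(515/515) = 1 · 1 = 1
Summing: (μ * φ)(515) = 408 + -102 + -4 + 1 = 303.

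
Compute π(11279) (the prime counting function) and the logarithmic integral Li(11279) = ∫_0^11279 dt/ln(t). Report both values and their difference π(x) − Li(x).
π(11279) = 1364;  Li(11279) ≈ 1384.09;  π(x) − Li(x) ≈ -20.09.

Direct count of primes ≤ 11279 gives π(11279) = 1364. Numerical evaluation of the logarithmic integral gives Li(11279) ≈ 1384.09. The difference π(x) − Li(x) ≈ -20.09 is typically negative for small/moderate x (Li(x) overestimates), though Littlewood's theorem shows this sign changes infinitely often.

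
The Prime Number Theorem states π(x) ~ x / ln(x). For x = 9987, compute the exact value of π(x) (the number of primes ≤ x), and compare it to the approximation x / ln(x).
π(9987) = 1229;  x/ln(x) ≈ 1084.48;  relative error ≈ 11.76%.

Directly count primes up to 9987: π(9987) = 1229. The PNT approximation gives 9987/ln(9987) ≈ 9987/9.20904 ≈ 1084.48. Relative error (π(x) − x/ln(x)) / π(x) ≈ 11.76%; the approximation is known to undercount slightly (Li(x) is a better estimate).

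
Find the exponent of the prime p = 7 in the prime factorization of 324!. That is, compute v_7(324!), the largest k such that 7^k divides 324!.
v_7(324!) = 52

Legendre's formula: v_p(n!) = Σ_{k ≥ 1} ⌊n / p^k⌋. For p = 7, n = 324, the terms are:
  ⌊324/7^1⌋ = ⌊324/7⌋ = 46
  ⌊324/7^2⌋ = ⌊324/49⌋ = 6
(the next term ⌊324/7^3⌋ = 0, terminating the sum). Summing: v_7(324!) = 46 + 6 = 52.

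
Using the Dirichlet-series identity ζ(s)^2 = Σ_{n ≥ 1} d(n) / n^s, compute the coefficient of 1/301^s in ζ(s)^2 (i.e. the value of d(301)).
d(301) = 4

ζ(s)^2 = (Σ 1/m^s)(Σ 1/k^s). The coefficient of 1/n^s in the product is the number of ordered pairs (m, k) with mk = n, which equals d(n). For n = 301, divisors are [1, 7, 43, 301], so d(301) = 4.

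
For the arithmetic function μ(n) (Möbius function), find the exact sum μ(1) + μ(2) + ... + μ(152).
Σ_{n ≤ 152} μ(n) = -1

Compute μ(n) for each 1 ≤ n ≤ 152: μ(1) = 1, μ(2) = -1, μ(3) = -1, μ(4) = 0, μ(5) = -1, μ(6) = 1, μ(7) = -1, μ(8) = 0, μ(9) = 0, μ(10) = 1, μ(11) = -1, μ(12) = 0, μ(13) = -1, μ(14) = 1, μ(15) = 1, μ(16) = 0, μ(17) = -1, μ(18) = 0, μ(19) = -1, μ(20) = 0, μ(21) = 1, μ(22) = 1, μ(23) = -1, μ(24) = 0, μ(25) = 0, μ(26) = 1, μ(27) = 0, μ(28) = 0, μ(29) = -1, μ(30) = -1, μ(31) = -1, μ(32) = 0, μ(33) = 1, μ(34) = 1, μ(35) = 1, μ(36) = 0, μ(37) = -1, μ(38) = 1, μ(39) = 1, μ(40) = 0, μ(41) = -1, μ(42) = -1, μ(43) = -1, μ(44) = 0, μ(45) = 0, μ(46) = 1, μ(47) = -1, μ(48) = 0, μ(49) = 0, μ(50) = 0, μ(51) = 1, μ(52) = 0, μ(53) = -1, μ(54) = 0, μ(55) = 1, μ(56) = 0, μ(57) = 1, μ(58) = 1, μ(59) = -1, μ(60) = 0, μ(61) = -1, μ(62) = 1, μ(63) = 0, μ(64) = 0, μ(65) = 1, μ(66) = -1, μ(67) = -1, μ(68) = 0, μ(69) = 1, μ(70) = -1, μ(71) = -1, μ(72) = 0, μ(73) = -1, μ(74) = 1, μ(75) = 0, μ(76) = 0, μ(77) = 1, μ(78) = -1, μ(79) = -1, μ(80) = 0, μ(81) = 0, μ(82) = 1, μ(83) = -1, μ(84) = 0, μ(85) = 1, μ(86) = 1, μ(87) = 1, μ(88) = 0, μ(89) = -1, μ(90) = 0, μ(91) = 1, μ(92) = 0, μ(93) = 1, μ(94) = 1, μ(95) = 1, μ(96) = 0, μ(97) = -1, μ(98) = 0, μ(99) = 0, μ(100) = 0, μ(101) = -1, μ(102) = -1, μ(103) = -1, μ(104) = 0, μ(105) = -1, μ(106) = 1, μ(107) = -1, μ(108) = 0, μ(109) = -1, μ(110) = -1, μ(111) = 1, μ(112) = 0, μ(113) = -1, μ(114) = -1, μ(115) = 1, μ(116) = 0, μ(117) = 0, μ(118) = 1, μ(119) = 1, μ(120) = 0, μ(121) = 0, μ(122) = 1, μ(123) = 1, μ(124) = 0, μ(125) = 0, μ(126) = 0, μ(127) = -1, μ(128) = 0, μ(129) = 1, μ(130) = -1, μ(131) = -1, μ(132) = 0, μ(133) = 1, μ(134) = 1, μ(135) = 0, μ(136) = 0, μ(137) = -1, μ(138) = -1, μ(139) = -1, μ(140) = 0, μ(141) = 1, μ(142) = 1, μ(143) = 1, μ(144) = 0, μ(145) = 1, μ(146) = 1, μ(147) = 0, μ(148) = 0, μ(149) = -1, μ(150) = 0, μ(151) = -1, μ(152) = 0. Summing all 152 values: -1. (Mertens function M(x) = Σ_{n ≤ x} μ(n); on average M(x) should be small (PNT ⟺ M(x) = o(x)).)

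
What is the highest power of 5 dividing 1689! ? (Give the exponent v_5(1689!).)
v_5(1689!) = 419

Legendre's formula: v_p(n!) = Σ_{k ≥ 1} ⌊n / p^k⌋. For p = 5, n = 1689, the terms are:
  ⌊1689/5^1⌋ = ⌊1689/5⌋ = 337
  ⌊1689/5^2⌋ = ⌊1689/25⌋ = 67
  ⌊1689/5^3⌋ = ⌊1689/125⌋ = 13
  ⌊1689/5^4⌋ = ⌊1689/625⌋ = 2
(the next term ⌊1689/5^5⌋ = 0, terminating the sum). Summing: v_5(1689!) = 337 + 67 + 13 + 2 = 419.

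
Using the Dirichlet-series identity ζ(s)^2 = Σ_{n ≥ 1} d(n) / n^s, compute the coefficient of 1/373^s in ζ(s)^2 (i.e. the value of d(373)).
d(373) = 2

ζ(s)^2 = (Σ 1/m^s)(Σ 1/k^s). The coefficient of 1/n^s in the product is the number of ordered pairs (m, k) with mk = n, which equals d(n). For n = 373, divisors are [1, 373], so d(373) = 2.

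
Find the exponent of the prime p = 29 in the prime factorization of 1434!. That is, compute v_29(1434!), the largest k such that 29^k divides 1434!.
v_29(1434!) = 50

Legendre's formula: v_p(n!) = Σ_{k ≥ 1} ⌊n / p^k⌋. For p = 29, n = 1434, the terms are:
  ⌊1434/29^1⌋ = ⌊1434/29⌋ = 49
  ⌊1434/29^2⌋ = ⌊1434/841⌋ = 1
(the next term ⌊1434/29^3⌋ = 0, terminating the sum). Summing: v_29(1434!) = 49 + 1 = 50.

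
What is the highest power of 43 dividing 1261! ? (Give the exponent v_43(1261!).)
v_43(1261!) = 29

Legendre's formula: v_p(n!) = Σ_{k ≥ 1} ⌊n / p^k⌋. For p = 43, n = 1261, the terms are:
  ⌊1261/43^1⌋ = ⌊1261/43⌋ = 29
(the next term ⌊1261/43^2⌋ = 0, terminating the sum). Summing: v_43(1261!) = 29 = 29.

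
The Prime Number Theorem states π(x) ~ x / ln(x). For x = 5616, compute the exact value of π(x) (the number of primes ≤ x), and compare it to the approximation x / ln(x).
π(5616) = 738;  x/ln(x) ≈ 650.50;  relative error ≈ 11.86%.

Directly count primes up to 5616: π(5616) = 738. The PNT approximation gives 5616/ln(5616) ≈ 5616/8.63337 ≈ 650.50. Relative error (π(x) − x/ln(x)) / π(x) ≈ 11.86%; the approximation is known to undercount slightly (Li(x) is a better estimate).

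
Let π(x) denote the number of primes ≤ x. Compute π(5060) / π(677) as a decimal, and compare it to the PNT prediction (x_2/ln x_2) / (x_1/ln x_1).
π(5060)/π(677) = 677/123 ≈ 5.5041;  PNT prediction ≈ 5.7115.

π(677) = 123 and π(5060) = 677, so π(5060)/π(677) ≈ 5.5041. The PNT-predicted ratio is (5060/ln(5060)) / (677/ln(677)) ≈ 5.7115. The two agree to within a few percent, as expected.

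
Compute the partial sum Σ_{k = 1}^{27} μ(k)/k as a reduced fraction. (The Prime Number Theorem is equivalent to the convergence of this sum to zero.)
Σ μ(k)/k = 4165258/111546435

Values of μ(k) for 1 ≤ k ≤ 27: μ(1) = 1, μ(2) = -1, μ(3) = -1, μ(5) = -1, μ(6) = 1, μ(7) = -1, μ(10) = 1, μ(11) = -1, μ(13) = -1, μ(14) = 1, μ(15) = 1, μ(17) = -1, μ(19) = -1, μ(21) = 1, μ(22) = 1, μ(23) = -1, μ(26) = 1, with μ = 0 on non-squarefree integers. Summing μ(k)/k for k where μ(k) ≠ 0 gives 4165258/111546435 ≈ 0.0373. (PNT ⟺ this sum → 0 as n → ∞.)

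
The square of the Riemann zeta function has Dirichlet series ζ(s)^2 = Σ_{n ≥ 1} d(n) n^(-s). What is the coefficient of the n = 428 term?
d(428) = 6

ζ(s)^2 = (Σ 1/m^s)(Σ 1/k^s). The coefficient of 1/n^s in the product is the number of ordered pairs (m, k) with mk = n, which equals d(n). For n = 428, divisors are [1, 2, 4, 107, 214, 428], so d(428) = 6.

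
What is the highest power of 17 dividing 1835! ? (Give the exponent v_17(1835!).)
v_17(1835!) = 113

Legendre's formula: v_p(n!) = Σ_{k ≥ 1} ⌊n / p^k⌋. For p = 17, n = 1835, the terms are:
  ⌊1835/17^1⌋ = ⌊1835/17⌋ = 107
  ⌊1835/17^2⌋ = ⌊1835/289⌋ = 6
(the next term ⌊1835/17^3⌋ = 0, terminating the sum). Summing: v_17(1835!) = 107 + 6 = 113.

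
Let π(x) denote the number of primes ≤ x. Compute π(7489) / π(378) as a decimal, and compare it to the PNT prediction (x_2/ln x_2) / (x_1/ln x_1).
π(7489)/π(378) = 949/74 ≈ 12.8243;  PNT prediction ≈ 13.1802.

π(378) = 74 and π(7489) = 949, so π(7489)/π(378) ≈ 12.8243. The PNT-predicted ratio is (7489/ln(7489)) / (378/ln(378)) ≈ 13.1802. The two agree to within a few percent, as expected.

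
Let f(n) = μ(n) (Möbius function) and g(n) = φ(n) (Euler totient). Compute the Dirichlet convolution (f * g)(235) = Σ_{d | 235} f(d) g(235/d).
(μ * φ)(235) = 135

Divisors of 235: [1, 5, 47, 235]. For each d | 235:
  d = 1: μ(1) · φ(235/1) = 1 · 184 = 184
  d = 5: μ(5) · φ(235/5) = -1 · 46 = -46
  d = 47: μ(47) · φ(235/47) = -1 · 4 = -4
  d = 235: μ(235) · φ(235/235) = 1 · 1 = 1
Summing: (μ * φ)(235) = 184 + -46 + -4 + 1 = 135.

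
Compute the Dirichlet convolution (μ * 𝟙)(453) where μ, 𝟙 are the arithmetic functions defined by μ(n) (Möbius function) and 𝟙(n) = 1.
(μ * 𝟙)(453) = 0

Divisors of 453: [1, 3, 151, 453]. For each d | 453:
  d = 1: μ(1) · 𝟙(453/1) = 1 · 1 = 1
  d = 3: μ(3) · 𝟙(453/3) = -1 · 1 = -1
  d = 151: μ(151) · 𝟙(453/151) = -1 · 1 = -1
  d = 453: μ(453) · 𝟙(453/453) = 1 · 1 = 1
Summing: (μ * 𝟙)(453) = 1 + -1 + -1 + 1 = 0.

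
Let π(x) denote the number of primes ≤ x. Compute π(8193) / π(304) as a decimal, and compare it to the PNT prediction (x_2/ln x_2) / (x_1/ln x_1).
π(8193)/π(304) = 1028/62 ≈ 16.5806;  PNT prediction ≈ 17.0988.

π(304) = 62 and π(8193) = 1028, so π(8193)/π(304) ≈ 16.5806. The PNT-predicted ratio is (8193/ln(8193)) / (304/ln(304)) ≈ 17.0988. The two agree to within a few percent, as expected.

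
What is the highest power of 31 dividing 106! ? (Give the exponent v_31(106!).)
v_31(106!) = 3

Legendre's formula: v_p(n!) = Σ_{k ≥ 1} ⌊n / p^k⌋. For p = 31, n = 106, the terms are:
  ⌊106/31^1⌋ = ⌊106/31⌋ = 3
(the next term ⌊106/31^2⌋ = 0, terminating the sum). Summing: v_31(106!) = 3 = 3.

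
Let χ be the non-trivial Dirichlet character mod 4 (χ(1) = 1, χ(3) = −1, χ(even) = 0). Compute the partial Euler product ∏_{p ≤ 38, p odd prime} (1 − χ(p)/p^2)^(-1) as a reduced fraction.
∏ = 136633422149134339/149104402366464000

The odd primes p ≤ 38 are [3, 5, 7, 11, 13, 17, 19, 23, 29, 31, 37]. For each, χ(p) = 1 if p ≡ 1 mod 4, χ(p) = −1 if p ≡ 3 mod 4. Taking (1 − χ(p)/p^2)^(-1) = p^2/(p^2 − χ(p)): (1 − (-1)/3^2)^(-1) · (1 − (1)/5^2)^(-1) · (1 − (-1)/7^2)^(-1) · (1 − (-1)/11^2)^(-1) · (1 − (1)/13^2)^(-1) · (1 − (1)/17^2)^(-1) · (1 − (-1)/19^2)^(-1) · (1 − (-1)/23^2)^(-1) · (1 − (1)/29^2)^(-1) · (1 − (-1)/31^2)^(-1) · (1 − (1)/37^2)^(-1) = 136633422149134339/149104402366464000.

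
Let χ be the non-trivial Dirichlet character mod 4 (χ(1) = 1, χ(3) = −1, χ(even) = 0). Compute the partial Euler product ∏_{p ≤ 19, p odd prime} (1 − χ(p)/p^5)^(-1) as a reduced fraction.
∏ = 8959395755957897476417566375/8993950909687588250159808512

The odd primes p ≤ 19 are [3, 5, 7, 11, 13, 17, 19]. For each, χ(p) = 1 if p ≡ 1 mod 4, χ(p) = −1 if p ≡ 3 mod 4. Taking (1 − χ(p)/p^5)^(-1) = p^5/(p^5 − χ(p)): (1 − (-1)/3^5)^(-1) · (1 − (1)/5^5)^(-1) · (1 − (-1)/7^5)^(-1) · (1 − (-1)/11^5)^(-1) · (1 − (1)/13^5)^(-1) · (1 − (1)/17^5)^(-1) · (1 − (-1)/19^5)^(-1) = 8959395755957897476417566375/8993950909687588250159808512.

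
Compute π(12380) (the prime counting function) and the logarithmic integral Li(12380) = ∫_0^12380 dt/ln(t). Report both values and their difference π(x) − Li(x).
π(12380) = 1478;  Li(12380) ≈ 1501.49;  π(x) − Li(x) ≈ -23.49.

Direct count of primes ≤ 12380 gives π(12380) = 1478. Numerical evaluation of the logarithmic integral gives Li(12380) ≈ 1501.49. The difference π(x) − Li(x) ≈ -23.49 is typically negative for small/moderate x (Li(x) overestimates), though Littlewood's theorem shows this sign changes infinitely often.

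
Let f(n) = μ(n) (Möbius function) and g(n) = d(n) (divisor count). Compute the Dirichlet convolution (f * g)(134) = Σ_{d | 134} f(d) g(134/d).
(μ * d)(134) = 1

Divisors of 134: [1, 2, 67, 134]. For each d | 134:
  d = 1: μ(1) · d(134/1) = 1 · 4 = 4
  d = 2: μ(2) · d(134/2) = -1 · 2 = -2
  d = 67: μ(67) · d(134/67) = -1 · 2 = -2
  d = 134: μ(134) · d(134/134) = 1 · 1 = 1
Summing: (μ * d)(134) = 4 + -2 + -2 + 1 = 1.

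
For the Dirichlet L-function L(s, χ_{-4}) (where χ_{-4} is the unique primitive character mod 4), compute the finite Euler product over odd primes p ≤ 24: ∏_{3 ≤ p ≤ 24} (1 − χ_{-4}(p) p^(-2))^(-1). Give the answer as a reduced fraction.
∏ = 7900068038863/8628726988800

The odd primes p ≤ 24 are [3, 5, 7, 11, 13, 17, 19, 23]. For each, χ(p) = 1 if p ≡ 1 mod 4, χ(p) = −1 if p ≡ 3 mod 4. Taking (1 − χ(p)/p^2)^(-1) = p^2/(p^2 − χ(p)): (1 − (-1)/3^2)^(-1) · (1 − (1)/5^2)^(-1) · (1 − (-1)/7^2)^(-1) · (1 − (-1)/11^2)^(-1) · (1 − (1)/13^2)^(-1) · (1 − (1)/17^2)^(-1) · (1 − (-1)/19^2)^(-1) · (1 − (-1)/23^2)^(-1) = 7900068038863/8628726988800.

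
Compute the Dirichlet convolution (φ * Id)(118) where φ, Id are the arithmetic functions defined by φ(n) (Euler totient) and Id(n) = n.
(φ * Id)(118) = 351

Divisors of 118: [1, 2, 59, 118]. For each d | 118:
  d = 1: φ(1) · Id(118/1) = 1 · 118 = 118
  d = 2: φ(2) · Id(118/2) = 1 · 59 = 59
  d = 59: φ(59) · Id(118/59) = 58 · 2 = 116
  d = 118: φ(118) · Id(118/118) = 58 · 1 = 58
Summing: (φ * Id)(118) = 118 + 59 + 116 + 58 = 351.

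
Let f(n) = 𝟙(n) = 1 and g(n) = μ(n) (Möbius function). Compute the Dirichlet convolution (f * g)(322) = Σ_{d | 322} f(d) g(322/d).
(𝟙 * μ)(322) = 0

Divisors of 322: [1, 2, 7, 14, 23, 46, 161, 322]. For each d | 322:
  d = 1: 𝟙(1) · μ(322/1) = 1 · -1 = -1
  d = 2: 𝟙(2) · μ(322/2) = 1 · 1 = 1
  d = 7: 𝟙(7) · μ(322/7) = 1 · 1 = 1
  d = 14: 𝟙(14) · μ(322/14) = 1 · -1 = -1
  d = 23: 𝟙(23) · μ(322/23) = 1 · 1 = 1
  d = 46: 𝟙(46) · μ(322/46) = 1 · -1 = -1
  d = 161: 𝟙(161) · μ(322/161) = 1 · -1 = -1
  d = 322: 𝟙(322) · μ(322/322) = 1 · 1 = 1
Summing: (𝟙 * μ)(322) = -1 + 1 + 1 + -1 + 1 + -1 + -1 + 1 = 0.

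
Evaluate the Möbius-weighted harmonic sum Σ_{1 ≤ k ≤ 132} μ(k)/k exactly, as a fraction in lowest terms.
Σ μ(k)/k = -4282394934202784040475989054340166706696769726931/525896479052627740771371797072411912900610967452630

Values of μ(k) for 1 ≤ k ≤ 132: μ(1) = 1, μ(2) = -1, μ(3) = -1, μ(5) = -1, μ(6) = 1, μ(7) = -1, μ(10) = 1, μ(11) = -1, μ(13) = -1, μ(14) = 1, μ(15) = 1, μ(17) = -1, μ(19) = -1, μ(21) = 1, μ(22) = 1, μ(23) = -1, μ(26) = 1, μ(29) = -1, μ(30) = -1, μ(31) = -1, μ(33) = 1, μ(34) = 1, μ(35) = 1, μ(37) = -1, μ(38) = 1, μ(39) = 1, μ(41) = -1, μ(42) = -1, μ(43) = -1, μ(46) = 1, μ(47) = -1, μ(51) = 1, μ(53) = -1, μ(55) = 1, μ(57) = 1, μ(58) = 1, μ(59) = -1, μ(61) = -1, μ(62) = 1, μ(65) = 1, μ(66) = -1, μ(67) = -1, μ(69) = 1, μ(70) = -1, μ(71) = -1, μ(73) = -1, μ(74) = 1, μ(77) = 1, μ(78) = -1, μ(79) = -1, μ(82) = 1, μ(83) = -1, μ(85) = 1, μ(86) = 1, μ(87) = 1, μ(89) = -1, μ(91) = 1, μ(93) = 1, μ(94) = 1, μ(95) = 1, μ(97) = -1, μ(101) = -1, μ(102) = -1, μ(103) = -1, μ(105) = -1, μ(106) = 1, μ(107) = -1, μ(109) = -1, μ(110) = -1, μ(111) = 1, μ(113) = -1, μ(114) = -1, μ(115) = 1, μ(118) = 1, μ(119) = 1, μ(122) = 1, μ(123) = 1, μ(127) = -1, μ(129) = 1, μ(130) = -1, μ(131) = -1, with μ = 0 on non-squarefree integers. Summing μ(k)/k for k where μ(k) ≠ 0 gives -4282394934202784040475989054340166706696769726931/525896479052627740771371797072411912900610967452630 ≈ -0.0081. (PNT ⟺ this sum → 0 as n → ∞.)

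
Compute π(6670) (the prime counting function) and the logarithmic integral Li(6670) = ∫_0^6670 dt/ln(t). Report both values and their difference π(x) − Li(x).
π(6670) = 859;  Li(6670) ≈ 876.96;  π(x) − Li(x) ≈ -17.96.

Direct count of primes ≤ 6670 gives π(6670) = 859. Numerical evaluation of the logarithmic integral gives Li(6670) ≈ 876.96. The difference π(x) − Li(x) ≈ -17.96 is typically negative for small/moderate x (Li(x) overestimates), though Littlewood's theorem shows this sign changes infinitely often.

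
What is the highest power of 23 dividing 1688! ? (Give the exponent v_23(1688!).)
v_23(1688!) = 76

Legendre's formula: v_p(n!) = Σ_{k ≥ 1} ⌊n / p^k⌋. For p = 23, n = 1688, the terms are:
  ⌊1688/23^1⌋ = ⌊1688/23⌋ = 73
  ⌊1688/23^2⌋ = ⌊1688/529⌋ = 3
(the next term ⌊1688/23^3⌋ = 0, terminating the sum). Summing: v_23(1688!) = 73 + 3 = 76.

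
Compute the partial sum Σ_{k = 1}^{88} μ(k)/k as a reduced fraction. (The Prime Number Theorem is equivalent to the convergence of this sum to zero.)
Σ μ(k)/k = 2609341595728673683821147444809/267064515689275851355624017992790

Values of μ(k) for 1 ≤ k ≤ 88: μ(1) = 1, μ(2) = -1, μ(3) = -1, μ(5) = -1, μ(6) = 1, μ(7) = -1, μ(10) = 1, μ(11) = -1, μ(13) = -1, μ(14) = 1, μ(15) = 1, μ(17) = -1, μ(19) = -1, μ(21) = 1, μ(22) = 1, μ(23) = -1, μ(26) = 1, μ(29) = -1, μ(30) = -1, μ(31) = -1, μ(33) = 1, μ(34) = 1, μ(35) = 1, μ(37) = -1, μ(38) = 1, μ(39) = 1, μ(41) = -1, μ(42) = -1, μ(43) = -1, μ(46) = 1, μ(47) = -1, μ(51) = 1, μ(53) = -1, μ(55) = 1, μ(57) = 1, μ(58) = 1, μ(59) = -1, μ(61) = -1, μ(62) = 1, μ(65) = 1, μ(66) = -1, μ(67) = -1, μ(69) = 1, μ(70) = -1, μ(71) = -1, μ(73) = -1, μ(74) = 1, μ(77) = 1, μ(78) = -1, μ(79) = -1, μ(82) = 1, μ(83) = -1, μ(85) = 1, μ(86) = 1, μ(87) = 1, with μ = 0 on non-squarefree integers. Summing μ(k)/k for k where μ(k) ≠ 0 gives 2609341595728673683821147444809/267064515689275851355624017992790 ≈ 0.0098. (PNT ⟺ this sum → 0 as n → ∞.)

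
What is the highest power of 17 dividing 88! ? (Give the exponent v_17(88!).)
v_17(88!) = 5

Legendre's formula: v_p(n!) = Σ_{k ≥ 1} ⌊n / p^k⌋. For p = 17, n = 88, the terms are:
  ⌊88/17^1⌋ = ⌊88/17⌋ = 5
(the next term ⌊88/17^2⌋ = 0, terminating the sum). Summing: v_17(88!) = 5 = 5.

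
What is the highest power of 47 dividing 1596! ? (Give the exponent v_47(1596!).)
v_47(1596!) = 33

Legendre's formula: v_p(n!) = Σ_{k ≥ 1} ⌊n / p^k⌋. For p = 47, n = 1596, the terms are:
  ⌊1596/47^1⌋ = ⌊1596/47⌋ = 33
(the next term ⌊1596/47^2⌋ = 0, terminating the sum). Summing: v_47(1596!) = 33 = 33.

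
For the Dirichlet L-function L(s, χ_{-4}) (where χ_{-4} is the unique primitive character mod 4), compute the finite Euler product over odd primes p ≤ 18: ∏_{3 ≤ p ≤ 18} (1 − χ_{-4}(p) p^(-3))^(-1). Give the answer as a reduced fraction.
∏ = 87995602569875/90796952813568

The odd primes p ≤ 18 are [3, 5, 7, 11, 13, 17]. For each, χ(p) = 1 if p ≡ 1 mod 4, χ(p) = −1 if p ≡ 3 mod 4. Taking (1 − χ(p)/p^3)^(-1) = p^3/(p^3 − χ(p)): (1 − (-1)/3^3)^(-1) · (1 − (1)/5^3)^(-1) · (1 − (-1)/7^3)^(-1) · (1 − (-1)/11^3)^(-1) · (1 − (1)/13^3)^(-1) · (1 − (1)/17^3)^(-1) = 87995602569875/90796952813568.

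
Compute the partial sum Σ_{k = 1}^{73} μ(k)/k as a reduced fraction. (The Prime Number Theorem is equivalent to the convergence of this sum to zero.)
Σ μ(k)/k = -30588137492112380723638129/1163705159978543547160609242

Values of μ(k) for 1 ≤ k ≤ 73: μ(1) = 1, μ(2) = -1, μ(3) = -1, μ(5) = -1, μ(6) = 1, μ(7) = -1, μ(10) = 1, μ(11) = -1, μ(13) = -1, μ(14) = 1, μ(15) = 1, μ(17) = -1, μ(19) = -1, μ(21) = 1, μ(22) = 1, μ(23) = -1, μ(26) = 1, μ(29) = -1, μ(30) = -1, μ(31) = -1, μ(33) = 1, μ(34) = 1, μ(35) = 1, μ(37) = -1, μ(38) = 1, μ(39) = 1, μ(41) = -1, μ(42) = -1, μ(43) = -1, μ(46) = 1, μ(47) = -1, μ(51) = 1, μ(53) = -1, μ(55) = 1, μ(57) = 1, μ(58) = 1, μ(59) = -1, μ(61) = -1, μ(62) = 1, μ(65) = 1, μ(66) = -1, μ(67) = -1, μ(69) = 1, μ(70) = -1, μ(71) = -1, μ(73) = -1, with μ = 0 on non-squarefree integers. Summing μ(k)/k for k where μ(k) ≠ 0 gives -30588137492112380723638129/1163705159978543547160609242 ≈ -0.0263. (PNT ⟺ this sum → 0 as n → ∞.)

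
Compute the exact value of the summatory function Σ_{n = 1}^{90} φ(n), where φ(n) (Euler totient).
Σ_{n ≤ 90} φ(n) = 2480

Compute φ(n) for each 1 ≤ n ≤ 90: φ(1) = 1, φ(2) = 1, φ(3) = 2, φ(4) = 2, φ(5) = 4, φ(6) = 2, φ(7) = 6, φ(8) = 4, φ(9) = 6, φ(10) = 4, φ(11) = 10, φ(12) = 4, φ(13) = 12, φ(14) = 6, φ(15) = 8, φ(16) = 8, φ(17) = 16, φ(18) = 6, φ(19) = 18, φ(20) = 8, φ(21) = 12, φ(22) = 10, φ(23) = 22, φ(24) = 8, φ(25) = 20, φ(26) = 12, φ(27) = 18, φ(28) = 12, φ(29) = 28, φ(30) = 8, φ(31) = 30, φ(32) = 16, φ(33) = 20, φ(34) = 16, φ(35) = 24, φ(36) = 12, φ(37) = 36, φ(38) = 18, φ(39) = 24, φ(40) = 16, φ(41) = 40, φ(42) = 12, φ(43) = 42, φ(44) = 20, φ(45) = 24, φ(46) = 22, φ(47) = 46, φ(48) = 16, φ(49) = 42, φ(50) = 20, φ(51) = 32, φ(52) = 24, φ(53) = 52, φ(54) = 18, φ(55) = 40, φ(56) = 24, φ(57) = 36, φ(58) = 28, φ(59) = 58, φ(60) = 16, φ(61) = 60, φ(62) = 30, φ(63) = 36, φ(64) = 32, φ(65) = 48, φ(66) = 20, φ(67) = 66, φ(68) = 32, φ(69) = 44, φ(70) = 24, φ(71) = 70, φ(72) = 24, φ(73) = 72, φ(74) = 36, φ(75) = 40, φ(76) = 36, φ(77) = 60, φ(78) = 24, φ(79) = 78, φ(80) = 32, φ(81) = 54, φ(82) = 40, φ(83) = 82, φ(84) = 24, φ(85) = 64, φ(86) = 42, φ(87) = 56, φ(88) = 40, φ(89) = 88, φ(90) = 24. Summing all 90 values: 2480. (Average order: Σ_{n ≤ x} φ(n) ~ (3/π²) x². For x = 90, (3/π²)·90² ≈ 2462.10.)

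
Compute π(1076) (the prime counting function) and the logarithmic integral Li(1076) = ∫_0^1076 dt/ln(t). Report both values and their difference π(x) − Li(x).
π(1076) = 180;  Li(1076) ≈ 188.55;  π(x) − Li(x) ≈ -8.55.

Direct count of primes ≤ 1076 gives π(1076) = 180. Numerical evaluation of the logarithmic integral gives Li(1076) ≈ 188.55. The difference π(x) − Li(x) ≈ -8.55 is typically negative for small/moderate x (Li(x) overestimates), though Littlewood's theorem shows this sign changes infinitely often.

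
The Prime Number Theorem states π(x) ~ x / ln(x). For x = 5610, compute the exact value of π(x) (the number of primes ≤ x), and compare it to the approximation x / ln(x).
π(5610) = 738;  x/ln(x) ≈ 649.88;  relative error ≈ 11.94%.

Directly count primes up to 5610: π(5610) = 738. The PNT approximation gives 5610/ln(5610) ≈ 5610/8.63231 ≈ 649.88. Relative error (π(x) − x/ln(x)) / π(x) ≈ 11.94%; the approximation is known to undercount slightly (Li(x) is a better estimate).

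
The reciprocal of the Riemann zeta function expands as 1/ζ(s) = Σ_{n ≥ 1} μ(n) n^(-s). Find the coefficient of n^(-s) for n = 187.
μ(187) = 1

Factor n = 187 = 11 · 17. μ(n) = 0 if any exponent ≥ 2 (not squarefree); otherwise μ(n) = (−1)^{ω(n)} where ω(n) is the number of distinct prime factors. Applying: μ(187) = 1.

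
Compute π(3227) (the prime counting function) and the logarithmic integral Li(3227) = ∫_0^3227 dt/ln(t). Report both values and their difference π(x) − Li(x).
π(3227) = 456;  Li(3227) ≈ 470.98;  π(x) − Li(x) ≈ -14.98.

Direct count of primes ≤ 3227 gives π(3227) = 456. Numerical evaluation of the logarithmic integral gives Li(3227) ≈ 470.98. The difference π(x) − Li(x) ≈ -14.98 is typically negative for small/moderate x (Li(x) overestimates), though Littlewood's theorem shows this sign changes infinitely often.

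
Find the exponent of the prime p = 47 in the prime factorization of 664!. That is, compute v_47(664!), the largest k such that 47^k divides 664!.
v_47(664!) = 14

Legendre's formula: v_p(n!) = Σ_{k ≥ 1} ⌊n / p^k⌋. For p = 47, n = 664, the terms are:
  ⌊664/47^1⌋ = ⌊664/47⌋ = 14
(the next term ⌊664/47^2⌋ = 0, terminating the sum). Summing: v_47(664!) = 14 = 14.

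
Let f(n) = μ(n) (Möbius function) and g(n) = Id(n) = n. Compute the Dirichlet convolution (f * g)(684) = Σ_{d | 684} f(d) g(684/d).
(μ * Id)(684) = 216

Divisors of 684: [1, 2, 3, 4, 6, 9, 12, 18, 19, 36, 38, 57, 76, 114, 171, 228, 342, 684]. For each d | 684:
  d = 1: μ(1) · Id(684/1) = 1 · 684 = 684
  d = 2: μ(2) · Id(684/2) = -1 · 342 = -342
  d = 3: μ(3) · Id(684/3) = -1 · 228 = -228
  d = 4: μ(4) · Id(684/4) = 0 · 171 = 0
  d = 6: μ(6) · Id(684/6) = 1 · 114 = 114
  d = 9: μ(9) · Id(684/9) = 0 · 76 = 0
  d = 12: μ(12) · Id(684/12) = 0 · 57 = 0
  d = 18: μ(18) · Id(684/18) = 0 · 38 = 0
  d = 19: μ(19) · Id(684/19) = -1 · 36 = -36
  d = 36: μ(36) · Id(684/36) = 0 · 19 = 0
  d = 38: μ(38) · Id(684/38) = 1 · 18 = 18
  d = 57: μ(57) · Id(684/57) = 1 · 12 = 12
  d = 76: μ(76) · Id(684/76) = 0 · 9 = 0
  d = 114: μ(114) · Id(684/114) = -1 · 6 = -6
  d = 171: μ(171) · Id(684/171) = 0 · 4 = 0
  d = 228: μ(228) · Id(684/228) = 0 · 3 = 0
  d = 342: μ(342) · Id(684/342) = 0 · 2 = 0
  d = 684: μ(684) · Id(684/684) = 0 · 1 = 0
Summing: (μ * Id)(684) = 684 + -342 + -228 + 0 + 114 + 0 + 0 + 0 + -36 + 0 + 18 + 12 + 0 + -6 + 0 + 0 + 0 + 0 = 216.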